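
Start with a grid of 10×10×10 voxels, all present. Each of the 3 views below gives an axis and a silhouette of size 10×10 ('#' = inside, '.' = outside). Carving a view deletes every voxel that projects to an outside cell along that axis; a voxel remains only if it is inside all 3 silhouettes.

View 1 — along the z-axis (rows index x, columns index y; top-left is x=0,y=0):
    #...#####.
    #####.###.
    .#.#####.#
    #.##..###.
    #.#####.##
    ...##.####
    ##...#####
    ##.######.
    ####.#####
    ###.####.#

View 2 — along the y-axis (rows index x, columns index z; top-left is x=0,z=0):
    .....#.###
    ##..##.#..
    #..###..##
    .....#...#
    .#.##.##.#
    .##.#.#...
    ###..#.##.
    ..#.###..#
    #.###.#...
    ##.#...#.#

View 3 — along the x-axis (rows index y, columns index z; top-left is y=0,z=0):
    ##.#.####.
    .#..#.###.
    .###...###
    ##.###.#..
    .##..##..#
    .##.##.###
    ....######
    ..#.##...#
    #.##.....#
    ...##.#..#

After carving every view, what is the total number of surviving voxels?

full grid |V| = 1000
step 1: project along z, AND mask (73/100) → |grid| = 730
step 2: project along y, AND mask (48/100) → |grid| = 357
step 3: project along x, AND mask (54/100) → |grid| = 195

195 voxels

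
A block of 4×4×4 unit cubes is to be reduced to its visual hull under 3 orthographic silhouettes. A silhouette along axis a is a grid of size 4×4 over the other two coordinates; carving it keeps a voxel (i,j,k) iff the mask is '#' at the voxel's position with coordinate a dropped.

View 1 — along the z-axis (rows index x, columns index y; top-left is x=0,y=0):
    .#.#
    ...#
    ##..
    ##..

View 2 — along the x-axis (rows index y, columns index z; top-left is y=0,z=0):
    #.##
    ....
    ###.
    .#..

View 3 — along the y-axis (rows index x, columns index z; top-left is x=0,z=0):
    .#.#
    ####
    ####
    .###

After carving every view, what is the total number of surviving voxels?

start: 4×4×4 = 64 voxels
step 1: project along z, AND mask (7/16) → |grid| = 28
step 2: project along x, AND mask (7/16) → |grid| = 8
step 3: project along y, AND mask (13/16) → |grid| = 7

voxel count = 7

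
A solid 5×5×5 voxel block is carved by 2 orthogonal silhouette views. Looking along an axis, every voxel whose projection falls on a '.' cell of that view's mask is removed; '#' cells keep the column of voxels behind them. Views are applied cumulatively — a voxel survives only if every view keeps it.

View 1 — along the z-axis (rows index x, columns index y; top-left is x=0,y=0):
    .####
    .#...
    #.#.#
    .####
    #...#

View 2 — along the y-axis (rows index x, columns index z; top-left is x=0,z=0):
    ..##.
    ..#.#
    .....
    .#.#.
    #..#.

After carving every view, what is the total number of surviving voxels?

voxel count = 22

before carving: 125 voxels (5×5×5)
[1] z-view keeps 14 columns → grid now 70
[2] y-view keeps 8 columns → grid now 22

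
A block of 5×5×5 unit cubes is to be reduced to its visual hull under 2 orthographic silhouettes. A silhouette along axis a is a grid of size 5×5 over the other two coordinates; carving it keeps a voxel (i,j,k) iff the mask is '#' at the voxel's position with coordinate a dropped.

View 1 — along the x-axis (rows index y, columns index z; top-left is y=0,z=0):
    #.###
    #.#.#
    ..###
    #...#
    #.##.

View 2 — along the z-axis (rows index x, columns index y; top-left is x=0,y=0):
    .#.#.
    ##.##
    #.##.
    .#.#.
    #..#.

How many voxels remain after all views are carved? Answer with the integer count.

before carving: 125 voxels (5×5×5)
step 1: project along x, AND mask (15/25) → |grid| = 75
step 2: project along z, AND mask (13/25) → |grid| = 37

remaining voxels: 37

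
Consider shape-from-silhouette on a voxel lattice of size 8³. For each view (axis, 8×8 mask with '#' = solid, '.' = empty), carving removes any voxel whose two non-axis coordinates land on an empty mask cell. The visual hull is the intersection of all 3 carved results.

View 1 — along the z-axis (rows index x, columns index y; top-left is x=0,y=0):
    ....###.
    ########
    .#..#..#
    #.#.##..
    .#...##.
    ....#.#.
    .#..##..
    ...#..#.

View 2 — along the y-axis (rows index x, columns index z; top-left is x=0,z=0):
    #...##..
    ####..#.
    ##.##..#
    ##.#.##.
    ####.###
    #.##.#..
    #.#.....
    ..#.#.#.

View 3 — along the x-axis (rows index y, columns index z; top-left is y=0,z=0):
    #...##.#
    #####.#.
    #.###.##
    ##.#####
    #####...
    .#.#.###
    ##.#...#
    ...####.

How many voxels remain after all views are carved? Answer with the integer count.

remaining voxels: 77

full grid |V| = 512
after view 1 [z-axis, 28 of 64 cells solid] → remaining = 224
after view 2 [y-axis, 34 of 64 cells solid] → remaining = 125
after view 3 [x-axis, 41 of 64 cells solid] → remaining = 77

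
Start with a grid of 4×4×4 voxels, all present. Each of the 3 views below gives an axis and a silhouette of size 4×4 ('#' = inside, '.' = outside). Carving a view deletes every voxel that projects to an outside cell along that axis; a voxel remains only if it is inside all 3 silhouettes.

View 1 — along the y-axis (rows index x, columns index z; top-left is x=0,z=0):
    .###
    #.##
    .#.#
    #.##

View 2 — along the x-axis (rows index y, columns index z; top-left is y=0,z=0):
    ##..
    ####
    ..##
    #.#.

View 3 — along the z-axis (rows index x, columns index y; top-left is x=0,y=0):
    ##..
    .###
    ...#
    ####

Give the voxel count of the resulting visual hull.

|visual hull| = 19

full grid |V| = 64
V1 y: intersect with XZ mask (11 set) -- 44 left
V2 x: intersect with YZ mask (10 set) -- 27 left
V3 z: intersect with XY mask (10 set) -- 19 left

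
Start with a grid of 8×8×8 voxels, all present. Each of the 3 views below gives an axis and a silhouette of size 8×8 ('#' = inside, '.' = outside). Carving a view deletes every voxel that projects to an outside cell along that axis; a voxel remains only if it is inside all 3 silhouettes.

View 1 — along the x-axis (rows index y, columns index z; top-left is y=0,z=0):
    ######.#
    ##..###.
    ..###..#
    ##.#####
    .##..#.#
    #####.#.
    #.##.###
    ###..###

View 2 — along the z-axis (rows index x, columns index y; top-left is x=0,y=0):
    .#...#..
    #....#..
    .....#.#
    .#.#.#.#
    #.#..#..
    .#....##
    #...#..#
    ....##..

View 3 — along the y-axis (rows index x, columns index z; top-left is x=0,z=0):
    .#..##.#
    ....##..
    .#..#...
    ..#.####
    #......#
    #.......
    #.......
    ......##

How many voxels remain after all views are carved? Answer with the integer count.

initial block: 8^3 = 512
V1 x: intersect with YZ mask (45 set) -- 360 left
V2 z: intersect with XY mask (21 set) -- 121 left
V3 y: intersect with XZ mask (19 set) -- 36 left

voxel count = 36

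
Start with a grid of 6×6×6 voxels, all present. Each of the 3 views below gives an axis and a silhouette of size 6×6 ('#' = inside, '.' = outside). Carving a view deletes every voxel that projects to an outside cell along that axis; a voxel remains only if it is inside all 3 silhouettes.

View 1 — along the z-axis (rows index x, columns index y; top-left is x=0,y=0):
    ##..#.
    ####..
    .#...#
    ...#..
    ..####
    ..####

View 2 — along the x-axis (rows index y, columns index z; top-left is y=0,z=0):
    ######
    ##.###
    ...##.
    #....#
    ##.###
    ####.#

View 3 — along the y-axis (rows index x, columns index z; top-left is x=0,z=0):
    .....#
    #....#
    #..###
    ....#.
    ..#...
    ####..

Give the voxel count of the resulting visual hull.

|visual hull| = 26

initial block: 6^3 = 216
step 1: project along z, AND mask (18/36) → |grid| = 108
step 2: project along x, AND mask (25/36) → |grid| = 71
step 3: project along y, AND mask (13/36) → |grid| = 26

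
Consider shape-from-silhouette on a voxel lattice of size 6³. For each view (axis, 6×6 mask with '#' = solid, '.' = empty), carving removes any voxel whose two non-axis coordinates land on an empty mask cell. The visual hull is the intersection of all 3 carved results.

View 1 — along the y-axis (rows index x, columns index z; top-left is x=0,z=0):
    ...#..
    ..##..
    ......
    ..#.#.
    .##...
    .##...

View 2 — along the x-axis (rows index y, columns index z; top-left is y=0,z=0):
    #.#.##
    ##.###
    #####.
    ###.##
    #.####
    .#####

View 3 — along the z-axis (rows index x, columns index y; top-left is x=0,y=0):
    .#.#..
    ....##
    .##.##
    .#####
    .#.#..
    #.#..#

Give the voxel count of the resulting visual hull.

|visual hull| = 22

full grid |V| = 216
  1. axis=1 (XZ plane), |mask|=9  ⇒  voxels=54
  2. axis=0 (YZ plane), |mask|=29  ⇒  voxels=42
  3. axis=2 (XY plane), |mask|=18  ⇒  voxels=22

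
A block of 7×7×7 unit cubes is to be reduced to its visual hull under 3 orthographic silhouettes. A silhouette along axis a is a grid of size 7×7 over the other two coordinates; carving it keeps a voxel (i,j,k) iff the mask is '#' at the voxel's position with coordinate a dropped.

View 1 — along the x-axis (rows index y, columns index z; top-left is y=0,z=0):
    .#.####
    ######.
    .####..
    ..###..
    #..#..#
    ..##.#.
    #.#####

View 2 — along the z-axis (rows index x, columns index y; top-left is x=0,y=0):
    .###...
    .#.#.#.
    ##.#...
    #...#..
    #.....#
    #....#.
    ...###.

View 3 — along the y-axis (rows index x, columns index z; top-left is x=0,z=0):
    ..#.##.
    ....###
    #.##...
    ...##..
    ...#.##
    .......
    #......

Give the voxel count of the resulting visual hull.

full grid |V| = 343
[1] x-view keeps 30 columns → grid now 210
[2] z-view keeps 18 columns → grid now 75
[3] y-view keeps 15 columns → grid now 27

remaining voxels: 27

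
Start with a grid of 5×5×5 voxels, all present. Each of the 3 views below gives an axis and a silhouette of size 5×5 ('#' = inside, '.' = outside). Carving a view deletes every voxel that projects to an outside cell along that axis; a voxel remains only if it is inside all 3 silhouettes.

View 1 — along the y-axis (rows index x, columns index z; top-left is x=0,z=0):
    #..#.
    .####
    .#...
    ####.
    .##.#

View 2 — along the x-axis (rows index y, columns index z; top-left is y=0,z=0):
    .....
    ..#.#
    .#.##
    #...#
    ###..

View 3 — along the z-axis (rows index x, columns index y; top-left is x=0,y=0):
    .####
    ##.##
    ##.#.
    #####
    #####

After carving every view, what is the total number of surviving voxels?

remaining voxels: 22

initial block: 5^3 = 125
after view 1 [y-axis, 14 of 25 cells solid] → remaining = 70
after view 2 [x-axis, 10 of 25 cells solid] → remaining = 27
after view 3 [z-axis, 21 of 25 cells solid] → remaining = 22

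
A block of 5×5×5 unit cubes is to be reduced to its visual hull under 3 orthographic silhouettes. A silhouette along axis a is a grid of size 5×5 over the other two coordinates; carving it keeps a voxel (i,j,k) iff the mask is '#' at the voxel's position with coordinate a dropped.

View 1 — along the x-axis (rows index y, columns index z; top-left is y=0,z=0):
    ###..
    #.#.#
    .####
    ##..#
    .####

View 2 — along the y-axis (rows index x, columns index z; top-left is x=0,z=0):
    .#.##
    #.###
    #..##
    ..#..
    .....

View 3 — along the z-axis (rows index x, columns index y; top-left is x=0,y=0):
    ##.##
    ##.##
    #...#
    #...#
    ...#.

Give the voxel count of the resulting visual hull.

voxel count = 22

initial block: 5^3 = 125
  1. axis=0 (YZ plane), |mask|=17  ⇒  voxels=85
  2. axis=1 (XZ plane), |mask|=11  ⇒  voxels=36
  3. axis=2 (XY plane), |mask|=13  ⇒  voxels=22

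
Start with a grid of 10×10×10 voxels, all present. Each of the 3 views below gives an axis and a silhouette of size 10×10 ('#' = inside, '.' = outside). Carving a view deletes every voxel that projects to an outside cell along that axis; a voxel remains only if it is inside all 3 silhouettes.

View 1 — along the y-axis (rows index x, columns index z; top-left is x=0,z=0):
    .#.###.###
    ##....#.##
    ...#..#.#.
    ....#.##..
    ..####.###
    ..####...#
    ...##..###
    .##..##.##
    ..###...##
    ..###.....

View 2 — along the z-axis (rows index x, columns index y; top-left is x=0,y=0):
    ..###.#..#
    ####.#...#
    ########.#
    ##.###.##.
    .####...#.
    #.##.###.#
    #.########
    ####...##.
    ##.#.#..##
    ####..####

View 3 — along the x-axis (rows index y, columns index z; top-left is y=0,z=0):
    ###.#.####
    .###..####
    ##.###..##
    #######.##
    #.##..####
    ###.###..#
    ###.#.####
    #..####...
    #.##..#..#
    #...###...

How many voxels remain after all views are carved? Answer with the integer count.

before carving: 1000 voxels (10×10×10)
  1. axis=1 (XZ plane), |mask|=49  ⇒  voxels=490
  2. axis=2 (XY plane), |mask|=68  ⇒  voxels=318
  3. axis=0 (YZ plane), |mask|=67  ⇒  voxels=216

216 voxels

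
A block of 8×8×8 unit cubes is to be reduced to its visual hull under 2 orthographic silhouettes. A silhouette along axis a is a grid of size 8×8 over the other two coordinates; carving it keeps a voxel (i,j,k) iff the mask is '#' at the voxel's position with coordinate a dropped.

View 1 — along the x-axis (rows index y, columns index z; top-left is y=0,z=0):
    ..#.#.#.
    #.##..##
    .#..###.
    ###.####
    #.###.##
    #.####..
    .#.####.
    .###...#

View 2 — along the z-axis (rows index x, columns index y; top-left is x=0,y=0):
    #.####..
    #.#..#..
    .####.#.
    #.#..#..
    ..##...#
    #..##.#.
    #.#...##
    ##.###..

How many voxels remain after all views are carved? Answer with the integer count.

remaining voxels: 154

full grid |V| = 512
V1 x: intersect with YZ mask (39 set) -- 312 left
V2 z: intersect with XY mask (32 set) -- 154 left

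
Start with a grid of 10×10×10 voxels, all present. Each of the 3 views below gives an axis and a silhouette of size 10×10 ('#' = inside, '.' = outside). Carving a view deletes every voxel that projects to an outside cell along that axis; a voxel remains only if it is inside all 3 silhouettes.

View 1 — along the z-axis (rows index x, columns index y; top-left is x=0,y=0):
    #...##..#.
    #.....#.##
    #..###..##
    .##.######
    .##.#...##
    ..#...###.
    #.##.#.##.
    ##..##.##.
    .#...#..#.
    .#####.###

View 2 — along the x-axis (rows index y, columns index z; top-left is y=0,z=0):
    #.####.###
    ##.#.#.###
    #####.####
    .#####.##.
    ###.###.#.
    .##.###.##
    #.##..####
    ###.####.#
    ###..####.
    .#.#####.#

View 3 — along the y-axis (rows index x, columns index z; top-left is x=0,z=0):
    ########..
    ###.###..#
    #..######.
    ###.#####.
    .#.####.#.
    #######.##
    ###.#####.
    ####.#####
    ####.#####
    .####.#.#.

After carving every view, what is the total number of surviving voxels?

voxel count = 306

before carving: 1000 voxels (10×10×10)
  1. axis=2 (XY plane), |mask|=54  ⇒  voxels=540
  2. axis=0 (YZ plane), |mask|=74  ⇒  voxels=398
  3. axis=1 (XZ plane), |mask|=77  ⇒  voxels=306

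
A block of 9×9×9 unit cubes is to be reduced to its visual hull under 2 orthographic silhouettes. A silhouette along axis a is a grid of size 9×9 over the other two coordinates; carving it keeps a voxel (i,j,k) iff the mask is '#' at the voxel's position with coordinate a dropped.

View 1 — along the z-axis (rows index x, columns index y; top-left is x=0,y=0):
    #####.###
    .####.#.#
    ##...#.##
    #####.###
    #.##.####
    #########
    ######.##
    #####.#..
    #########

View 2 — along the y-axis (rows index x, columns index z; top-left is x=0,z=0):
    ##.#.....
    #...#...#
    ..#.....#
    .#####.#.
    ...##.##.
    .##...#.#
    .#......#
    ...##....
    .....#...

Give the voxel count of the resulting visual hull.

full grid |V| = 729
step 1: project along z, AND mask (66/81) → |grid| = 594
step 2: project along y, AND mask (27/81) → |grid| = 201

remaining voxels: 201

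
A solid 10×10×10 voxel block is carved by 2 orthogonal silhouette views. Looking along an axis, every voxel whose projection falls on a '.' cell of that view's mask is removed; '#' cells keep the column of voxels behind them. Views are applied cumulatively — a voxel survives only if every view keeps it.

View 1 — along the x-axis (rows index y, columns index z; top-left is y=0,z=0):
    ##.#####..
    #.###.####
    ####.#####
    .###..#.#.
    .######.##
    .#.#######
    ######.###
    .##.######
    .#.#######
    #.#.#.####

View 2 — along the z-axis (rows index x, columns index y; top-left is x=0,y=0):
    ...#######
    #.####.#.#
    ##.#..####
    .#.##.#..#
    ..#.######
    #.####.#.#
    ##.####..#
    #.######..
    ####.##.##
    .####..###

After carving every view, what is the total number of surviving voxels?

full grid |V| = 1000
[1] x-view keeps 77 columns → grid now 770
[2] z-view keeps 69 columns → grid now 523

remaining voxels: 523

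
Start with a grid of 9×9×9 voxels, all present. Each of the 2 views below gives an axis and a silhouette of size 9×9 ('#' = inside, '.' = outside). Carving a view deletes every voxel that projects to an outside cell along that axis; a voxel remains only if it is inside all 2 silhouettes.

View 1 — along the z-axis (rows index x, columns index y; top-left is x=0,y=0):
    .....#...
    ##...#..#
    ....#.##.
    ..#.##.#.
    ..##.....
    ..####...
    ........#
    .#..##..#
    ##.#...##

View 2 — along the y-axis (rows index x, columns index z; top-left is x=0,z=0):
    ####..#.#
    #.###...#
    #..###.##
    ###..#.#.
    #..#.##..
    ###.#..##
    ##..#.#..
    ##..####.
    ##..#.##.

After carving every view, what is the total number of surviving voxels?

full grid |V| = 729
step 1: project along z, AND mask (28/81) → |grid| = 252
step 2: project along y, AND mask (47/81) → |grid| = 149

voxel count = 149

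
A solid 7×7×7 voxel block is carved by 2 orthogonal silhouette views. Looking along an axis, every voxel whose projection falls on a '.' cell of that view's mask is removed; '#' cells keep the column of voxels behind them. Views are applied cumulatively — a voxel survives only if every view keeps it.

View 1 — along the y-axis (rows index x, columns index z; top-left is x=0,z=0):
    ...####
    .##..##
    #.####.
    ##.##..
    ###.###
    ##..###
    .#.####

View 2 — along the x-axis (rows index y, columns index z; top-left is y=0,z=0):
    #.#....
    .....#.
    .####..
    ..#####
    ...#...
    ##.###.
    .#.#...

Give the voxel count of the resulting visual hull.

start: 7×7×7 = 343 voxels
V1 y: intersect with XZ mask (33 set) -- 231 left
V2 x: intersect with YZ mask (20 set) -- 93 left

voxel count = 93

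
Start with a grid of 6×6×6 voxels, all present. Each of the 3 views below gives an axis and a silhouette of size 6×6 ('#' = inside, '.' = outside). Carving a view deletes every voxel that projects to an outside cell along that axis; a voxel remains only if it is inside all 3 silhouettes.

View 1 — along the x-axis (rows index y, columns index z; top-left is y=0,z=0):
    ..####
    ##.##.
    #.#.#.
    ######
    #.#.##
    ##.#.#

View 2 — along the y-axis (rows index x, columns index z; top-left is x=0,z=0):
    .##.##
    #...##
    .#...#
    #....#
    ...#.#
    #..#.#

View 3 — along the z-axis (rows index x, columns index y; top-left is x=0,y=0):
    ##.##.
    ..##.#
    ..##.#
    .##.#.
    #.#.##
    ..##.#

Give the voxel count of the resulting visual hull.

initial block: 6^3 = 216
  1. axis=0 (YZ plane), |mask|=25  ⇒  voxels=150
  2. axis=1 (XZ plane), |mask|=16  ⇒  voxels=67
  3. axis=2 (XY plane), |mask|=20  ⇒  voxels=39

voxel count = 39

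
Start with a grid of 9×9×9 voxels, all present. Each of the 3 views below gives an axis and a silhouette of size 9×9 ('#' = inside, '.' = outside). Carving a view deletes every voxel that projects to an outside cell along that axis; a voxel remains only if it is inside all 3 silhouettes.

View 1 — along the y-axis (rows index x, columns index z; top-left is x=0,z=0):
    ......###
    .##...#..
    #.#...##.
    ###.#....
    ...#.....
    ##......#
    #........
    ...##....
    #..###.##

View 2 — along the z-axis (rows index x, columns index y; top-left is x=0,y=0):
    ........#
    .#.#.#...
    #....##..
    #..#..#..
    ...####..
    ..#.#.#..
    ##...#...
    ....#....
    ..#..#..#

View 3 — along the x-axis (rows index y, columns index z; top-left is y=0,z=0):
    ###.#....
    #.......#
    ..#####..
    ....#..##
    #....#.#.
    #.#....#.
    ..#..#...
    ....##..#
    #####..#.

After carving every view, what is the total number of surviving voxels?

full grid |V| = 729
  1. axis=1 (XZ plane), |mask|=27  ⇒  voxels=243
  2. axis=2 (XY plane), |mask|=24  ⇒  voxels=72
  3. axis=0 (YZ plane), |mask|=31  ⇒  voxels=27

|visual hull| = 27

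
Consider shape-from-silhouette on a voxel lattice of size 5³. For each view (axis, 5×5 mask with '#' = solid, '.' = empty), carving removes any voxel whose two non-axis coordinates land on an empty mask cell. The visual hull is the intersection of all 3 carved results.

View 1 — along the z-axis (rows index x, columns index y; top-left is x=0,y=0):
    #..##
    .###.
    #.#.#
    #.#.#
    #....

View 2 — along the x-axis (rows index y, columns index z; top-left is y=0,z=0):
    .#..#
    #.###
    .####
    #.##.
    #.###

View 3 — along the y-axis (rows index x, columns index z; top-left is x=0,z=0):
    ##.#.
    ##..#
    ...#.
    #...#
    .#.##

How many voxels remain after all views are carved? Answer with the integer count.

|visual hull| = 18

start: 5×5×5 = 125 voxels
after view 1 [z-axis, 13 of 25 cells solid] → remaining = 65
after view 2 [x-axis, 17 of 25 cells solid] → remaining = 42
after view 3 [y-axis, 12 of 25 cells solid] → remaining = 18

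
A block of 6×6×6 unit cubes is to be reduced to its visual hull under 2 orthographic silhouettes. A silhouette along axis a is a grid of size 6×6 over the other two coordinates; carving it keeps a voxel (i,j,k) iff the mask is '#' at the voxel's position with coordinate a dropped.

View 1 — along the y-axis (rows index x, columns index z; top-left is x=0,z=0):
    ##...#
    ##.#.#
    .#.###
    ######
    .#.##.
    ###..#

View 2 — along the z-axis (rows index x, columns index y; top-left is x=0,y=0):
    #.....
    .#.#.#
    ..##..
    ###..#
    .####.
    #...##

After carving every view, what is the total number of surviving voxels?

initial block: 6^3 = 216
[1] y-view keeps 24 columns → grid now 144
[2] z-view keeps 17 columns → grid now 71

71 voxels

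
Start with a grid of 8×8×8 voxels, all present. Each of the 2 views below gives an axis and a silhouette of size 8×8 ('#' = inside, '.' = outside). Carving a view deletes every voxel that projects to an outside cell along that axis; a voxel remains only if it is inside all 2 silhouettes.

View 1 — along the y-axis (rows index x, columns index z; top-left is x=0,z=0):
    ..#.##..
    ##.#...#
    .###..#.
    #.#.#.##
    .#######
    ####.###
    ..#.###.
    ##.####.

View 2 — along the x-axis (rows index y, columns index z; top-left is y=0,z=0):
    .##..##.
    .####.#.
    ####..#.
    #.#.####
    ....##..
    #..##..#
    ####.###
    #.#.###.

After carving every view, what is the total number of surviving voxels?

before carving: 512 voxels (8×8×8)
V1 y: intersect with XZ mask (40 set) -- 320 left
V2 x: intersect with YZ mask (38 set) -- 194 left

|visual hull| = 194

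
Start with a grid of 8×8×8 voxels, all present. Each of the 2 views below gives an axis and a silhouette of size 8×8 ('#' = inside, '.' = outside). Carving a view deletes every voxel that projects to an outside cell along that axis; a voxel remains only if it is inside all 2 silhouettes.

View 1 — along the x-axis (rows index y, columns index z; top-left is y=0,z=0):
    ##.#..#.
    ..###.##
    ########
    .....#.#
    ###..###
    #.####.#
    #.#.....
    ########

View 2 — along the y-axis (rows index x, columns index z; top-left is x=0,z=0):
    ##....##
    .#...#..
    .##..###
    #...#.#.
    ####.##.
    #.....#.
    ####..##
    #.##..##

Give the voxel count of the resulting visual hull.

full grid |V| = 512
  1. axis=0 (YZ plane), |mask|=41  ⇒  voxels=328
  2. axis=1 (XZ plane), |mask|=33  ⇒  voxels=173

173 voxels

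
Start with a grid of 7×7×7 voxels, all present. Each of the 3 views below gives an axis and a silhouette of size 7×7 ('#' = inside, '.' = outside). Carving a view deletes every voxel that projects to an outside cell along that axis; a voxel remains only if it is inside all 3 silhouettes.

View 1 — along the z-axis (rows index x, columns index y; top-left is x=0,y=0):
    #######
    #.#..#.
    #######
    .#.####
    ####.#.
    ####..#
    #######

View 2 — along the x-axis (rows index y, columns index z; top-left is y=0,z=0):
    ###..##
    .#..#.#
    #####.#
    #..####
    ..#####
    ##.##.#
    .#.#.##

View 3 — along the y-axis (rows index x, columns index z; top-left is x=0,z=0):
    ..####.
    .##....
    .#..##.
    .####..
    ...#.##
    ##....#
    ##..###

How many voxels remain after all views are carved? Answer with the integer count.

initial block: 7^3 = 343
  1. axis=2 (XY plane), |mask|=39  ⇒  voxels=273
  2. axis=0 (YZ plane), |mask|=33  ⇒  voxels=184
  3. axis=1 (XZ plane), |mask|=24  ⇒  voxels=95

voxel count = 95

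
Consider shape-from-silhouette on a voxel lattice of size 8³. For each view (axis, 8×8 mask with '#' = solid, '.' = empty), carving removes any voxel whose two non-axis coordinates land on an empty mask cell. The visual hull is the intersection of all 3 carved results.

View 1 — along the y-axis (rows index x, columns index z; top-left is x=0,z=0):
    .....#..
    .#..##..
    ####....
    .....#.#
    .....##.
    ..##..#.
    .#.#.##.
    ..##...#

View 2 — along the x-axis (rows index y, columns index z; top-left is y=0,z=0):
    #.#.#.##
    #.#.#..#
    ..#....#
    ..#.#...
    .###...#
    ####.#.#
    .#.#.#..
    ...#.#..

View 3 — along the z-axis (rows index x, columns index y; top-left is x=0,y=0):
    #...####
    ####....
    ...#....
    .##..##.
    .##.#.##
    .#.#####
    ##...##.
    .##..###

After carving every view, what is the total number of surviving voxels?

remaining voxels: 38

initial block: 8^3 = 512
after view 1 [y-axis, 22 of 64 cells solid] → remaining = 176
after view 2 [x-axis, 28 of 64 cells solid] → remaining = 77
after view 3 [z-axis, 34 of 64 cells solid] → remaining = 38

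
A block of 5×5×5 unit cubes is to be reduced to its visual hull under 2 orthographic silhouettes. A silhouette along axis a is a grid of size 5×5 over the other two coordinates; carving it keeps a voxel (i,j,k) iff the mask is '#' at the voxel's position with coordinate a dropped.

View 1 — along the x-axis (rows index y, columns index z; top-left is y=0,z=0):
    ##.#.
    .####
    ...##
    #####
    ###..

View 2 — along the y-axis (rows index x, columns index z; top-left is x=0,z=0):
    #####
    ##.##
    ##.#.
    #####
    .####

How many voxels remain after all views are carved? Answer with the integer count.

voxel count = 73

start: 5×5×5 = 125 voxels
carve view 1 (along x, YZ-mask fill 17/25): 85 voxels remain
carve view 2 (along y, XZ-mask fill 21/25): 73 voxels remain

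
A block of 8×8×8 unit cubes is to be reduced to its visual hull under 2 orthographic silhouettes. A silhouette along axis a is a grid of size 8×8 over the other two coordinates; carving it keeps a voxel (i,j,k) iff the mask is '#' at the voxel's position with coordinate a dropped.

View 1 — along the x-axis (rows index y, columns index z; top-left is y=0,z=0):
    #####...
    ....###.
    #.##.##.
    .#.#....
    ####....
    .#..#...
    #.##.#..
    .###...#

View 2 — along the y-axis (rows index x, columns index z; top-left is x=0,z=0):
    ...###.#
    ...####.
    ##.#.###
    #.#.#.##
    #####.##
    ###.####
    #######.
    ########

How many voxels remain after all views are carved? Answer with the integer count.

remaining voxels: 169

before carving: 512 voxels (8×8×8)
[1] x-view keeps 29 columns → grid now 232
[2] y-view keeps 48 columns → grid now 169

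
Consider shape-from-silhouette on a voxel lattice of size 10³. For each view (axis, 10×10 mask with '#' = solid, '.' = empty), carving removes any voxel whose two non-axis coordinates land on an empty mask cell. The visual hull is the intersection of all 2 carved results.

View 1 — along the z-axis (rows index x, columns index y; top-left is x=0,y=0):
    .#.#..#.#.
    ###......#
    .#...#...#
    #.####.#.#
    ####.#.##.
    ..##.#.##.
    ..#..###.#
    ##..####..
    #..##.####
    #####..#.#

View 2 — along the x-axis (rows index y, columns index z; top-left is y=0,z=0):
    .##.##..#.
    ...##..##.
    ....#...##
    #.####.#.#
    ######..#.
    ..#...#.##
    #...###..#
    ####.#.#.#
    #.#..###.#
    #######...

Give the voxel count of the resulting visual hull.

start: 10×10×10 = 1000 voxels
carve view 1 (along z, XY-mask fill 55/100): 550 voxels remain
carve view 2 (along x, YZ-mask fill 55/100): 301 voxels remain

301 voxels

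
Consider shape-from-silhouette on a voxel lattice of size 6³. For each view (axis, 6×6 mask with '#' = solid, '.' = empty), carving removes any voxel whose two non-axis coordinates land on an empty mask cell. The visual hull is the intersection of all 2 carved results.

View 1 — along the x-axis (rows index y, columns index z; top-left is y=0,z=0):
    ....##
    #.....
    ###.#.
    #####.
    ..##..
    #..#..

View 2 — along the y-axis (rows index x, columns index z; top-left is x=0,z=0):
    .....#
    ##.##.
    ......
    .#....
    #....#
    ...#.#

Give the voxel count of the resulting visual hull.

remaining voxels: 24

initial block: 6^3 = 216
step 1: project along x, AND mask (16/36) → |grid| = 96
step 2: project along y, AND mask (10/36) → |grid| = 24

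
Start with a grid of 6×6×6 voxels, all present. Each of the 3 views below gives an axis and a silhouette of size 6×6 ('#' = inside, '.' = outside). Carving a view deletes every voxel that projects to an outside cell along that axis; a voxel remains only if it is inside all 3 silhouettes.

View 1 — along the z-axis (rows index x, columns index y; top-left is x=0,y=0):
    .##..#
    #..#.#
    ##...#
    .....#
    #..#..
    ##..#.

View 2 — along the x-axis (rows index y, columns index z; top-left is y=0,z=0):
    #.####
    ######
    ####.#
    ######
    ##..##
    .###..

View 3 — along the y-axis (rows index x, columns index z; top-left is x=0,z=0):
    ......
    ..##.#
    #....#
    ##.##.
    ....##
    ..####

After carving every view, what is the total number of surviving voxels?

full grid |V| = 216
step 1: project along z, AND mask (15/36) → |grid| = 90
step 2: project along x, AND mask (29/36) → |grid| = 71
step 3: project along y, AND mask (15/36) → |grid| = 28

|visual hull| = 28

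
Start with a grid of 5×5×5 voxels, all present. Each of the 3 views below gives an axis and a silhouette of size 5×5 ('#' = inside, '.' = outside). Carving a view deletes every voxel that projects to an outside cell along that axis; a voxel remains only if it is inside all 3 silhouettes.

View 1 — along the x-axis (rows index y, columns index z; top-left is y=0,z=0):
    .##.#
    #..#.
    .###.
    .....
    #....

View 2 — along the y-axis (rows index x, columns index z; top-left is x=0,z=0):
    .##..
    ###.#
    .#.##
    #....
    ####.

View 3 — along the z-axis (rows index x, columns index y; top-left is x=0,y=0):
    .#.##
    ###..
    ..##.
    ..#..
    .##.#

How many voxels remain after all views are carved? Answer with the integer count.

before carving: 125 voxels (5×5×5)
step 1: project along x, AND mask (9/25) → |grid| = 45
step 2: project along y, AND mask (14/25) → |grid| = 26
step 3: project along z, AND mask (12/25) → |grid| = 14

14 voxels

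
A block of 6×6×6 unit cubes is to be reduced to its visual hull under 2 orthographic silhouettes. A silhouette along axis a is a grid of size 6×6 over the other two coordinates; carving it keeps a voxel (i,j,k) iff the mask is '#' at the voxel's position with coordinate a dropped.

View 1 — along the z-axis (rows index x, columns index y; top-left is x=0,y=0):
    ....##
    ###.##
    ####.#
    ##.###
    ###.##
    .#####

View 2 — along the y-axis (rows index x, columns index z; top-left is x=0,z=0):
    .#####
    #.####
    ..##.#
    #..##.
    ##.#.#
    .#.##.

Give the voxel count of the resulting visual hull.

before carving: 216 voxels (6×6×6)
[1] z-view keeps 27 columns → grid now 162
[2] y-view keeps 23 columns → grid now 100

remaining voxels: 100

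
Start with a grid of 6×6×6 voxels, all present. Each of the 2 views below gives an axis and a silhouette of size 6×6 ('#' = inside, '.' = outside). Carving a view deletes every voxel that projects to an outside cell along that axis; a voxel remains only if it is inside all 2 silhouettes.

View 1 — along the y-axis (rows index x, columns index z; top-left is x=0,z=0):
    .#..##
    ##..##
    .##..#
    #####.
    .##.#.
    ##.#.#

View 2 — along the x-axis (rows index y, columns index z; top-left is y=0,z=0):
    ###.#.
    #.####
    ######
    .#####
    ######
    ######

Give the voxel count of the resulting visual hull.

|visual hull| = 117

full grid |V| = 216
[1] y-view keeps 22 columns → grid now 132
[2] x-view keeps 32 columns → grid now 117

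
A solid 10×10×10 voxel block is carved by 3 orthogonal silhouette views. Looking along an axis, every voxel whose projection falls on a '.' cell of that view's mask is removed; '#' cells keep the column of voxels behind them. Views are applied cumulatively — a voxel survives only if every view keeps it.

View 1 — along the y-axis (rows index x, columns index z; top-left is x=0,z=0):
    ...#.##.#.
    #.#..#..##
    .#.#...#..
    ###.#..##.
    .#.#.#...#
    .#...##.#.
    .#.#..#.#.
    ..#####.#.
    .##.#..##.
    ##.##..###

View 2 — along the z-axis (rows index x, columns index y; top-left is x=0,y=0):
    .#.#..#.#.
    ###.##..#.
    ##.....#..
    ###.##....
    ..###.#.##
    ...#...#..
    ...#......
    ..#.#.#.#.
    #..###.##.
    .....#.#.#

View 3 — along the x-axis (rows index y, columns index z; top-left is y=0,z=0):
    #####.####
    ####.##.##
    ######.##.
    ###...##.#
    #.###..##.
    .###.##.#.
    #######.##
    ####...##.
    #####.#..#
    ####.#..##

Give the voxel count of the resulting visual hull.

start: 10×10×10 = 1000 voxels
after view 1 [y-axis, 48 of 100 cells solid] → remaining = 480
after view 2 [z-axis, 40 of 100 cells solid] → remaining = 196
after view 3 [x-axis, 72 of 100 cells solid] → remaining = 142

voxel count = 142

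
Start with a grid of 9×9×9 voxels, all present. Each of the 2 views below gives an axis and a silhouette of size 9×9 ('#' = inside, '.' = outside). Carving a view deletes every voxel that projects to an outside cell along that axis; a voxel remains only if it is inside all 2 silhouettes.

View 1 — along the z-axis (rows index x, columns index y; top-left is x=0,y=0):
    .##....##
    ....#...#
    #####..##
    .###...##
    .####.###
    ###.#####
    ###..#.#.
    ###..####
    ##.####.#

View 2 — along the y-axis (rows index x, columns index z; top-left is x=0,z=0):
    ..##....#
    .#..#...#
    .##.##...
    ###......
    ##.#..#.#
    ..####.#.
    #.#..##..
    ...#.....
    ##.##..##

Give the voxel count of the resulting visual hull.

initial block: 9^3 = 729
[1] z-view keeps 52 columns → grid now 468
[2] y-view keeps 34 columns → grid now 205

voxel count = 205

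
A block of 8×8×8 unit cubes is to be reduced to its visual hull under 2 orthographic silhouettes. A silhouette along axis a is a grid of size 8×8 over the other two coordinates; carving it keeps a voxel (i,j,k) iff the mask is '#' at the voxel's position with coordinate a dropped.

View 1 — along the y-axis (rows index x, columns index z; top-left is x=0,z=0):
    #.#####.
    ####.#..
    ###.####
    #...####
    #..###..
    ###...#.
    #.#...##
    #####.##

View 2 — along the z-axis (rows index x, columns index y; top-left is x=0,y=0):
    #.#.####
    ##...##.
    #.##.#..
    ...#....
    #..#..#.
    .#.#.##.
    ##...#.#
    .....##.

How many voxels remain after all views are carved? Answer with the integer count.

start: 8×8×8 = 512 voxels
after view 1 [y-axis, 42 of 64 cells solid] → remaining = 336
after view 2 [z-axis, 28 of 64 cells solid] → remaining = 147

|visual hull| = 147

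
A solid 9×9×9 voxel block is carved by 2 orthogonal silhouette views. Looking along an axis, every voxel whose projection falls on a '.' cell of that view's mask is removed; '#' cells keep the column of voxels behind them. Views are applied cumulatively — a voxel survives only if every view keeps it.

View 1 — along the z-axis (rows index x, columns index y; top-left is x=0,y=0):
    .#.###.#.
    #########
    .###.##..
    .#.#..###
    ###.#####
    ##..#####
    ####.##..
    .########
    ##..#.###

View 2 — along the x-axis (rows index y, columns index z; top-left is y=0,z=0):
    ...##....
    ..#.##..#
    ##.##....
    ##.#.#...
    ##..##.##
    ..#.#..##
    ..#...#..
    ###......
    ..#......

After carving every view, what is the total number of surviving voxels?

start: 9×9×9 = 729 voxels
after view 1 [z-axis, 59 of 81 cells solid] → remaining = 531
after view 2 [x-axis, 30 of 81 cells solid] → remaining = 197

197 voxels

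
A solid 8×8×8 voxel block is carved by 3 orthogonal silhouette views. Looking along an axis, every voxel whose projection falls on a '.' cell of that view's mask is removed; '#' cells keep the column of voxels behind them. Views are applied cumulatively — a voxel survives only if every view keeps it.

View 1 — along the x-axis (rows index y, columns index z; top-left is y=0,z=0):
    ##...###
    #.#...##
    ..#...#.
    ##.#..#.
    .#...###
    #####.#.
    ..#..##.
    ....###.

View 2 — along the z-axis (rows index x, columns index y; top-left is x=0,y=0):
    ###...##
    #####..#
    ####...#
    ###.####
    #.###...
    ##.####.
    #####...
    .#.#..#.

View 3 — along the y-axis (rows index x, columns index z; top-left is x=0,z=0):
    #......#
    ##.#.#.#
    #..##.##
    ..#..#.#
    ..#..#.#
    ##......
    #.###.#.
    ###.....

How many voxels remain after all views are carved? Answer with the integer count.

voxel count = 69

before carving: 512 voxels (8×8×8)
after view 1 [x-axis, 31 of 64 cells solid] → remaining = 248
after view 2 [z-axis, 41 of 64 cells solid] → remaining = 155
after view 3 [y-axis, 28 of 64 cells solid] → remaining = 69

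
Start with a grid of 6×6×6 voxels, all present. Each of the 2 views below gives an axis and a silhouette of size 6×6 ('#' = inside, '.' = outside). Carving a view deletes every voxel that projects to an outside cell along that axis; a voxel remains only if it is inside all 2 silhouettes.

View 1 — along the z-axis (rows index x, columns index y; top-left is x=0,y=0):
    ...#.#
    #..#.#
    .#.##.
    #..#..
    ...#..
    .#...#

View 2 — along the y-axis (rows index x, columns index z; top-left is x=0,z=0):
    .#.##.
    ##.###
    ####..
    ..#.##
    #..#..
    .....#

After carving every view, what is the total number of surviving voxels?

start: 6×6×6 = 216 voxels
carve view 1 (along z, XY-mask fill 13/36): 78 voxels remain
carve view 2 (along y, XZ-mask fill 18/36): 43 voxels remain

43 voxels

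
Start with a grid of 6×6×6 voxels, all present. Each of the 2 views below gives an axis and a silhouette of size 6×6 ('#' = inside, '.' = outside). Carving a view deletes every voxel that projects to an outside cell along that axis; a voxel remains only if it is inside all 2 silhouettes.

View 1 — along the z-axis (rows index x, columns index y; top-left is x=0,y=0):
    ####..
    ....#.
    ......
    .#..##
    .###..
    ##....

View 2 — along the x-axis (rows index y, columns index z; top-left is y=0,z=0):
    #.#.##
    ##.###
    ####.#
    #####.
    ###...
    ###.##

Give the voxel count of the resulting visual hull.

before carving: 216 voxels (6×6×6)
V1 z: intersect with XY mask (13 set) -- 78 left
V2 x: intersect with YZ mask (27 set) -- 59 left

|visual hull| = 59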